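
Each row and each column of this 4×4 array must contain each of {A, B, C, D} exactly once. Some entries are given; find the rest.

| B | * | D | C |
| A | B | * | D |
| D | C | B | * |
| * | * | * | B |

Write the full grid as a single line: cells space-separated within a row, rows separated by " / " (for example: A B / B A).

B A D C / A B C D / D C B A / C D A B

Cell (r1,c2): row 1 has {B,C,D}; column 2 has {B,C} → A.
Cell (r2,c3): row 2 has {A,B,D}; column 3 has {B,D} → C.
Cell (r3,c4): row 3 has {B,C,D}; column 4 has {B,C,D} → A.
Cell (r4,c1): row 4 has {B}; column 1 has {A,B,D} → C.
Cell (r4,c2): row 4 has {B,C}; column 2 has {A,B,C} → D.
Cell (r4,c3): row 4 has {B,C,D}; column 3 has {B,C,D} → A.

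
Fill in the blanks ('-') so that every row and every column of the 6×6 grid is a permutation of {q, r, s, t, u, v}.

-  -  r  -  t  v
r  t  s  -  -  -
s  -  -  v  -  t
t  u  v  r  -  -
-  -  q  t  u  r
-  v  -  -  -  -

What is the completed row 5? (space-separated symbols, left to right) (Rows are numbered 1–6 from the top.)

v s q t u r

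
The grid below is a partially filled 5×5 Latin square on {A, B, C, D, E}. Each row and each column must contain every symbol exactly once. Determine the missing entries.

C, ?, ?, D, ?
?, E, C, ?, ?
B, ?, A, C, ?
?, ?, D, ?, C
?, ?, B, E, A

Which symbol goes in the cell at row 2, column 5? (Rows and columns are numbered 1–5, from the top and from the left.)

D

(r1,c3) = E
(r1,c5) = B
(r2,c5) = D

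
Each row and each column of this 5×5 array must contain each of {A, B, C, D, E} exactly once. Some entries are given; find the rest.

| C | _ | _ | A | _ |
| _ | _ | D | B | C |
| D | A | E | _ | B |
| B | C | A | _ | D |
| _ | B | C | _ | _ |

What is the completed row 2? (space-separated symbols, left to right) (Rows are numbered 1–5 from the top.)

A E D B C

(r1,c3): row 1 has {A,C}; column 3 has {A,C,D,E}, so it must be B.
(r1,c5): row 1 has {A,B,C}; column 5 has {B,C,D}, so it must be E.
(r2,c2): row 2 has {B,C,D}; column 2 has {A,B,C}, so it must be E.
(r3,c4): row 3 has {A,B,D,E}; column 4 has {A,B}, so it must be C.
(r4,c4): row 4 has {A,B,C,D}; column 4 has {A,B,C}, so it must be E.
(r5,c4): row 5 has {B,C}; column 4 has {A,B,C,E}, so it must be D.
(r5,c5): row 5 has {B,C,D}; column 5 has {B,C,D,E}, so it must be A.
(r1,c2): row 1 has {A,B,C,E}; column 2 has {A,B,C,E}, so it must be D.
(r2,c1): row 2 has {B,C,D,E}; column 1 has {B,C,D}, so it must be A.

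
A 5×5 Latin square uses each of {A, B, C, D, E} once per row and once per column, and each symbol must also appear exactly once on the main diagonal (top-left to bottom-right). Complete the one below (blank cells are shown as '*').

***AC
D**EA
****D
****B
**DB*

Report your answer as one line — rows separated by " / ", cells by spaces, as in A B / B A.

(r3,c4) = C
(r4,c4) = D
(r5,c5) = E
(r1,c1) = B
(r1,c3) = E
(r2,c2) = C
(r2,c3) = B
(r3,c3) = A
(r4,c3) = C
(r5,c2) = A
(r1,c2) = D
(r3,c1) = E
(r3,c2) = B
(r4,c1) = A
(r4,c2) = E
(r5,c1) = C

B D E A C / D C B E A / E B A C D / A E C D B / C A D B E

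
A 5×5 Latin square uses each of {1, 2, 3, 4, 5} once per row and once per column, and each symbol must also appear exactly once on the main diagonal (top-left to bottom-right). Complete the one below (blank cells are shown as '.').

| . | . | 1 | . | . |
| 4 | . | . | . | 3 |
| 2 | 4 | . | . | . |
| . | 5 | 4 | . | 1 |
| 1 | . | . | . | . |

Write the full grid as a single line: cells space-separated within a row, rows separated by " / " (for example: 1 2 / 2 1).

(r3,c5) = 5
(r4,c1) = 3
(r4,c4) = 2
(r5,c5) = 4
(r1,c1) = 5
(r1,c5) = 2
(r2,c2) = 1
(r2,c4) = 5
(r3,c3) = 3
(r3,c4) = 1
(r5,c4) = 3
(r1,c2) = 3
(r1,c4) = 4
(r2,c3) = 2
(r5,c2) = 2
(r5,c3) = 5

5 3 1 4 2 / 4 1 2 5 3 / 2 4 3 1 5 / 3 5 4 2 1 / 1 2 5 3 4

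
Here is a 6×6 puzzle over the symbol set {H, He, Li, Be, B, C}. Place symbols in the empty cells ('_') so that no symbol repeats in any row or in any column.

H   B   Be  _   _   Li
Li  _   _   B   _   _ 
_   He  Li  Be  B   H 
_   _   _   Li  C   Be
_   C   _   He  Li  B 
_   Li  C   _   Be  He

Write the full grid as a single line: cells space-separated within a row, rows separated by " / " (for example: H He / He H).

H B Be C He Li / Li Be He B H C / C He Li Be B H / He H B Li C Be / Be C H He Li B / B Li C H Be He

Cell (r1,c4): row 1 has {H,Li,Be,B}; column 4 has {He,Li,Be,B} → C.
Cell (r1,c5): row 1 has {H,Li,Be,B,C}; column 5 has {Li,Be,B,C} → He.
Cell (r2,c5): row 2 has {Li,B}; column 5 has {He,Li,Be,B,C} → H.
Cell (r2,c6): row 2 has {H,Li,B}; column 6 has {H,He,Li,Be,B} → C.
Cell (r3,c1): row 3 has {H,He,Li,Be,B}; column 1 has {H,Li} → C.
Cell (r4,c2): row 4 has {Li,Be,C}; column 2 has {He,Li,B,C} → H.
Cell (r5,c1): row 5 has {He,Li,B,C}; column 1 has {H,Li,C} → Be.
Cell (r5,c3): row 5 has {He,Li,Be,B,C}; column 3 has {Li,Be,C} → H.
Cell (r6,c1): row 6 has {He,Li,Be,C}; column 1 has {H,Li,Be,C} → B.
Cell (r6,c4): row 6 has {He,Li,Be,B,C}; column 4 has {He,Li,Be,B,C} → H.
Cell (r2,c2): row 2 has {H,Li,B,C}; column 2 has {H,He,Li,B,C} → Be.
Cell (r2,c3): row 2 has {H,Li,Be,B,C}; column 3 has {H,Li,Be,C} → He.
Cell (r4,c1): row 4 has {H,Li,Be,C}; column 1 has {H,Li,Be,B,C} → He.
Cell (r4,c3): row 4 has {H,He,Li,Be,C}; column 3 has {H,He,Li,Be,C} → B.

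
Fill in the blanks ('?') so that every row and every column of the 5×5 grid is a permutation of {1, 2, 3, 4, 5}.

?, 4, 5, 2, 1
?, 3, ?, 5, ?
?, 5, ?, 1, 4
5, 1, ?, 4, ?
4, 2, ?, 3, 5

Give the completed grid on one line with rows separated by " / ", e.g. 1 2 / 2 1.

3 4 5 2 1 / 1 3 4 5 2 / 2 5 3 1 4 / 5 1 2 4 3 / 4 2 1 3 5

(r1,c1) = 3
(r2,c5) = 2
(r3,c1) = 2
(r3,c3) = 3
(r4,c3) = 2
(r4,c5) = 3
(r5,c3) = 1
(r2,c1) = 1
(r2,c3) = 4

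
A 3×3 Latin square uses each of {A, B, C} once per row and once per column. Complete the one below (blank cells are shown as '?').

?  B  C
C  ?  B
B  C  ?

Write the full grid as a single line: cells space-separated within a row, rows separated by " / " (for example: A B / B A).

A B C / C A B / B C A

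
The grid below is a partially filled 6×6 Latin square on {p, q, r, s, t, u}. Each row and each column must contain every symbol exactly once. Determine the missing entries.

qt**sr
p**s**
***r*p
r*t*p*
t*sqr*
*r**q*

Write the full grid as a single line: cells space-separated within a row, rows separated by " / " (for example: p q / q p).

(r4,c4) = u
(r5,c6) = u
(r1,c4) = p
(r5,c2) = p
(r6,c4) = t
(r6,c6) = s
(r1,c3) = u
(r3,c3) = q
(r4,c6) = q
(r6,c1) = u
(r6,c3) = p
(r2,c3) = r
(r2,c6) = t
(r3,c1) = s
(r3,c2) = u
(r3,c5) = t
(r4,c2) = s
(r2,c2) = q
(r2,c5) = u

q t u p s r / p q r s u t / s u q r t p / r s t u p q / t p s q r u / u r p t q s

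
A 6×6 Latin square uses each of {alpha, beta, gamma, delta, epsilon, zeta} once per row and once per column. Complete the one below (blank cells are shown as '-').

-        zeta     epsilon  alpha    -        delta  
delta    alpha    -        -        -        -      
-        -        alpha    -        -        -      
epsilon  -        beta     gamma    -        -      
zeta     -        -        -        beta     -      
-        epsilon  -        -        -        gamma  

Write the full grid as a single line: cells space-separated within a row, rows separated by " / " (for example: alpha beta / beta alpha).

beta zeta epsilon alpha gamma delta / delta alpha gamma zeta epsilon beta / gamma beta alpha delta zeta epsilon / epsilon delta beta gamma alpha zeta / zeta gamma delta epsilon beta alpha / alpha epsilon zeta beta delta gamma

(r1,c5) = gamma
(r4,c2) = delta
(r5,c2) = gamma
(r5,c3) = delta
(r5,c4) = epsilon
(r5,c6) = alpha
(r6,c3) = zeta
(r1,c1) = beta
(r2,c3) = gamma
(r3,c1) = gamma
(r3,c2) = beta
(r4,c6) = zeta
(r6,c1) = alpha
(r6,c5) = delta
(r3,c6) = epsilon
(r4,c5) = alpha
(r6,c4) = beta
(r2,c4) = zeta
(r2,c5) = epsilon
(r2,c6) = beta
(r3,c4) = delta
(r3,c5) = zeta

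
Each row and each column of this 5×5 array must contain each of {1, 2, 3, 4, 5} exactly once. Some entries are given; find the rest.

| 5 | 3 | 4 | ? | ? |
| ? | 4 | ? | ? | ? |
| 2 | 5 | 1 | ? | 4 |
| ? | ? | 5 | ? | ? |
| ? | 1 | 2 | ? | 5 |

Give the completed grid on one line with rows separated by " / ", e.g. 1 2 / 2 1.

(r2,c3) = 3
(r3,c4) = 3
(r4,c2) = 2
(r5,c4) = 4
(r2,c1) = 1
(r2,c5) = 2
(r4,c4) = 1
(r4,c5) = 3
(r5,c1) = 3
(r1,c4) = 2
(r1,c5) = 1
(r2,c4) = 5
(r4,c1) = 4

5 3 4 2 1 / 1 4 3 5 2 / 2 5 1 3 4 / 4 2 5 1 3 / 3 1 2 4 5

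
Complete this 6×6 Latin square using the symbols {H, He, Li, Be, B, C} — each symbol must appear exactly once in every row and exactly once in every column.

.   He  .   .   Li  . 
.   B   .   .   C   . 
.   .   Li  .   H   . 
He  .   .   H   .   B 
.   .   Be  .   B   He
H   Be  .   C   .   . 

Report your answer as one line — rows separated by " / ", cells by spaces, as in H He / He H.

Be He H B Li C / Li B He Be C H / B C Li He H Be / He Li C H Be B / C H Be Li B He / H Be B C He Li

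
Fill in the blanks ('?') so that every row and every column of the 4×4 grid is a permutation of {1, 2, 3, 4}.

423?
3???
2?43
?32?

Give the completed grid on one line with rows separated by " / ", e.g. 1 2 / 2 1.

4 2 3 1 / 3 4 1 2 / 2 1 4 3 / 1 3 2 4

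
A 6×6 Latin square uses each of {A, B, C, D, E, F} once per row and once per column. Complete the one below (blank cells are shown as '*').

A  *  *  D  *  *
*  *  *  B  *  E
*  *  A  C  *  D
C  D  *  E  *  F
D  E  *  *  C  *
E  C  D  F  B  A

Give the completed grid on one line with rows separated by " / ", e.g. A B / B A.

A B E D F C / F A C B D E / B F A C E D / C D B E A F / D E F A C B / E C D F B A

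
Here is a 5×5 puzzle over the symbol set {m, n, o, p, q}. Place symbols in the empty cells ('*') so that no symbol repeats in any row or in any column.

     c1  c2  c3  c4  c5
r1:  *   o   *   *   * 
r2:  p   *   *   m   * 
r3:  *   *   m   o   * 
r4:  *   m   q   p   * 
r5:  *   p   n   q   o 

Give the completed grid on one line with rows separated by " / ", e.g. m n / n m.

q o p n m / p n o m q / n q m o p / o m q p n / m p n q o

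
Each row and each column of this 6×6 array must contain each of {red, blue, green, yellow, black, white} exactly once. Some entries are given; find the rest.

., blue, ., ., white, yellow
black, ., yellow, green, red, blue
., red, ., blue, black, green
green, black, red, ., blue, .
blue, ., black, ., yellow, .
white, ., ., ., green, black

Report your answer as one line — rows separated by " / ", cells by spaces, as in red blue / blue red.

red blue green black white yellow / black white yellow green red blue / yellow red white blue black green / green black red yellow blue white / blue green black white yellow red / white yellow blue red green black

(r1,c1) = red
(r1,c3) = green
(r1,c4) = black
(r2,c2) = white
(r3,c1) = yellow
(r3,c3) = white
(r4,c6) = white
(r5,c2) = green
(r5,c6) = red
(r6,c2) = yellow
(r6,c3) = blue
(r6,c4) = red
(r4,c4) = yellow
(r5,c4) = white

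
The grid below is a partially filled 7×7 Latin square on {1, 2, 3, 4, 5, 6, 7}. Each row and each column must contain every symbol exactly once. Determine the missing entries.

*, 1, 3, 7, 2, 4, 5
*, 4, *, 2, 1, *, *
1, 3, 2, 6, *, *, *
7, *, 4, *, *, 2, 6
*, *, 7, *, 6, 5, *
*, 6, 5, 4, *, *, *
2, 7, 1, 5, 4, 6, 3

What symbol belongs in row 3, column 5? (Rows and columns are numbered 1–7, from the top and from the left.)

5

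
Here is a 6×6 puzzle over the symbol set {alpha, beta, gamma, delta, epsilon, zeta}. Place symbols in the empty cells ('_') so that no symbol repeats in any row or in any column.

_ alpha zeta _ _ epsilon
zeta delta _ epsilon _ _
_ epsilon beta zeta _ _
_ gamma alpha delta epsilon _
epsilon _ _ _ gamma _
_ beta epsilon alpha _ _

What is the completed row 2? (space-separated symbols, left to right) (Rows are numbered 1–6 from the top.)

zeta delta gamma epsilon alpha beta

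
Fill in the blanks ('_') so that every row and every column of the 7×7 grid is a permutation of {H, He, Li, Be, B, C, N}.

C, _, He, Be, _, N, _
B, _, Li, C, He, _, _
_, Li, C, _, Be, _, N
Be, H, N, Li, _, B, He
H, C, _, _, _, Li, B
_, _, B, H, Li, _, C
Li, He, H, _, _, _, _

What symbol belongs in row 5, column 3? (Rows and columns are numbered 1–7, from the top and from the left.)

Cell (r1,c2): row 1 has {He,Be,C,N}; column 2 has {H,He,Li,C} → B.
Cell (r1,c5): row 1 has {He,Be,B,C,N}; column 5 has {He,Li,Be} → H.
Cell (r1,c7): row 1 has {H,He,Be,B,C,N}; column 7 has {He,B,C,N} → Li.
Cell (r3,c1): row 3 has {Li,Be,C,N}; column 1 has {H,Li,Be,B,C} → He.
Cell (r3,c4): row 3 has {He,Li,Be,C,N}; column 4 has {H,Li,Be,C} → B.
Cell (r3,c6): row 3 has {He,Li,Be,B,C,N}; column 6 has {Li,B,N} → H.
Cell (r4,c5): row 4 has {H,He,Li,Be,B,N}; column 5 has {H,He,Li,Be} → C.
Cell (r5,c3): row 5 has {H,Li,B,C}; column 3 has {H,He,Li,B,C,N} → Be.

Be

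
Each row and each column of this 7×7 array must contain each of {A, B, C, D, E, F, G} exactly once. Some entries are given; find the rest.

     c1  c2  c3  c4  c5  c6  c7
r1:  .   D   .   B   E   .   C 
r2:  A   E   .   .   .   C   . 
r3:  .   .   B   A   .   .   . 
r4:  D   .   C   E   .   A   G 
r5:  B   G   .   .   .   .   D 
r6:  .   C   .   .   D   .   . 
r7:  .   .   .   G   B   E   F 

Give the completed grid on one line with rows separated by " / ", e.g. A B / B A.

(r2,c7) = B
(r3,c2) = F
(r3,c7) = E
(r4,c2) = B
(r4,c5) = F
(r5,c6) = F
(r6,c4) = F
(r6,c7) = A
(r7,c1) = C
(r7,c2) = A
(r7,c3) = D
(r1,c6) = G
(r2,c4) = D
(r2,c5) = G
(r3,c1) = G
(r3,c5) = C
(r3,c6) = D
(r5,c4) = C
(r5,c5) = A
(r6,c1) = E
(r6,c3) = G
(r6,c6) = B
(r1,c1) = F
(r1,c3) = A
(r2,c3) = F
(r5,c3) = E

F D A B E G C / A E F D G C B / G F B A C D E / D B C E F A G / B G E C A F D / E C G F D B A / C A D G B E F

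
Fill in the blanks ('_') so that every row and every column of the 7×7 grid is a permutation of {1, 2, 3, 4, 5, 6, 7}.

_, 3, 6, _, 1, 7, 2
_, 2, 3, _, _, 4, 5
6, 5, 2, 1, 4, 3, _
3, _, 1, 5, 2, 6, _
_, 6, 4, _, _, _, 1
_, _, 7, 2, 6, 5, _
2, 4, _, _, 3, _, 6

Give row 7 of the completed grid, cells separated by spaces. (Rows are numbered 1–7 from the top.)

(r1,c4) = 4
(r2,c5) = 7
(r3,c7) = 7
(r4,c2) = 7
(r4,c7) = 4
(r5,c5) = 5
(r5,c6) = 2
(r6,c2) = 1
(r6,c7) = 3
(r7,c3) = 5
(r7,c4) = 7
(r7,c6) = 1

2 4 5 7 3 1 6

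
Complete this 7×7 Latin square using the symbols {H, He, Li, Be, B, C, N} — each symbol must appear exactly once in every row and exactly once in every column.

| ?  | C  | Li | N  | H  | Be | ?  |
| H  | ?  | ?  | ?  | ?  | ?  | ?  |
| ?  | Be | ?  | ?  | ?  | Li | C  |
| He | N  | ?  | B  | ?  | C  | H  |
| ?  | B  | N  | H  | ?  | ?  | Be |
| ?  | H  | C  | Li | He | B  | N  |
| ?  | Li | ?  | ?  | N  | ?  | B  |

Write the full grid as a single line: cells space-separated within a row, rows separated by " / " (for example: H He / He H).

B C Li N H Be He / H He B C Be N Li / N Be H He B Li C / He N Be B Li C H / Li B N H C He Be / Be H C Li He B N / C Li He Be N H B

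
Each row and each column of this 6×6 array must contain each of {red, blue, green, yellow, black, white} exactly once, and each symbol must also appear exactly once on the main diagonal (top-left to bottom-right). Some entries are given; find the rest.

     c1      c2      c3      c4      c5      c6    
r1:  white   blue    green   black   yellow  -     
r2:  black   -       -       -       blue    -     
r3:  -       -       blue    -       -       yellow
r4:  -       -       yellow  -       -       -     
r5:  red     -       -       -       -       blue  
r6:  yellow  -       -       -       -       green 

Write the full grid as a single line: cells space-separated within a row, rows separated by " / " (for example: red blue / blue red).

(r1,c6) = red
(r2,c6) = white
(r3,c1) = green
(r4,c1) = blue
(r4,c4) = red
(r4,c6) = black
(r5,c5) = black
(r2,c2) = yellow
(r2,c3) = red
(r2,c4) = green
(r3,c4) = white
(r3,c5) = red
(r5,c3) = white
(r5,c4) = yellow
(r6,c3) = black
(r6,c4) = blue
(r6,c5) = white
(r3,c2) = black
(r4,c5) = green
(r5,c2) = green
(r6,c2) = red
(r4,c2) = white

white blue green black yellow red / black yellow red green blue white / green black blue white red yellow / blue white yellow red green black / red green white yellow black blue / yellow red black blue white green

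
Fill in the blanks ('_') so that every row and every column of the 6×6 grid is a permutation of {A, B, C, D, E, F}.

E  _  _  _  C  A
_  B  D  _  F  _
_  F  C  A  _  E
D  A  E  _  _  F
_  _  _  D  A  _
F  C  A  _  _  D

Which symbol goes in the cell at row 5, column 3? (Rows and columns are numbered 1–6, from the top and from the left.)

F

(r1,c2) = D
(r2,c6) = C
(r3,c1) = B
(r3,c5) = D
(r4,c5) = B
(r5,c1) = C
(r5,c2) = E
(r5,c6) = B
(r6,c5) = E
(r2,c1) = A
(r2,c4) = E
(r4,c4) = C
(r5,c3) = F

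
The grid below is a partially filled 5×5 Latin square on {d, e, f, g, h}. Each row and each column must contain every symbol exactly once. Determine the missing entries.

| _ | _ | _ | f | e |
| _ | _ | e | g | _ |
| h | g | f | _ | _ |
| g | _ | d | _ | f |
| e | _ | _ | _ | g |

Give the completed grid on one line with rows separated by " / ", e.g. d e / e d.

At row 1, column 1: row 1 has {e,f}; column 1 has {e,g,h}; that leaves d.
At row 1, column 2: row 1 has {d,e,f}; column 2 has {g}; that leaves h.
At row 1, column 3: row 1 has {d,e,f,h}; column 3 has {d,e,f}; that leaves g.
At row 2, column 1: row 2 has {e,g}; column 1 has {d,e,g,h}; that leaves f.
At row 2, column 2: row 2 has {e,f,g}; column 2 has {g,h}; that leaves d.
At row 2, column 5: row 2 has {d,e,f,g}; column 5 has {e,f,g}; that leaves h.
At row 3, column 5: row 3 has {f,g,h}; column 5 has {e,f,g,h}; that leaves d.
At row 4, column 2: row 4 has {d,f,g}; column 2 has {d,g,h}; that leaves e.
At row 4, column 4: row 4 has {d,e,f,g}; column 4 has {f,g}; that leaves h.
At row 5, column 2: row 5 has {e,g}; column 2 has {d,e,g,h}; that leaves f.
At row 5, column 3: row 5 has {e,f,g}; column 3 has {d,e,f,g}; that leaves h.
At row 5, column 4: row 5 has {e,f,g,h}; column 4 has {f,g,h}; that leaves d.
At row 3, column 4: row 3 has {d,f,g,h}; column 4 has {d,f,g,h}; that leaves e.

d h g f e / f d e g h / h g f e d / g e d h f / e f h d g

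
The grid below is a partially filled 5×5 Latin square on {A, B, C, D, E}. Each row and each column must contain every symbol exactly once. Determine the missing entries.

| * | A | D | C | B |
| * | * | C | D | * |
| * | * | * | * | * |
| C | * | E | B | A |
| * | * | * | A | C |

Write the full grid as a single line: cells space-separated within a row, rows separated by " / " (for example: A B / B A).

E A D C B / A B C D E / B C A E D / C D E B A / D E B A C

(r1,c1) = E
(r2,c5) = E
(r3,c4) = E
(r3,c5) = D
(r4,c2) = D
(r5,c3) = B
(r2,c2) = B
(r3,c2) = C
(r3,c3) = A
(r5,c1) = D
(r5,c2) = E
(r2,c1) = A
(r3,c1) = B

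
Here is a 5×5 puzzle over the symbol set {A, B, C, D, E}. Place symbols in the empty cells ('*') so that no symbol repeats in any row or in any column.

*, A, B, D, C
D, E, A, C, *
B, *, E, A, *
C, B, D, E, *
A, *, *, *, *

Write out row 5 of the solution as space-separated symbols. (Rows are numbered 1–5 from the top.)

(r1,c1): row 1 has {A,B,C,D}; column 1 has {A,B,C,D}, so it must be E.
(r2,c5): row 2 has {A,C,D,E}; column 5 has {C}, so it must be B.
(r3,c5): row 3 has {A,B,E}; column 5 has {B,C}, so it must be D.
(r4,c5): row 4 has {B,C,D,E}; column 5 has {B,C,D}, so it must be A.
(r5,c3): row 5 has {A}; column 3 has {A,B,D,E}, so it must be C.
(r5,c4): row 5 has {A,C}; column 4 has {A,C,D,E}, so it must be B.
(r5,c5): row 5 has {A,B,C}; column 5 has {A,B,C,D}, so it must be E.
(r3,c2): row 3 has {A,B,D,E}; column 2 has {A,B,E}, so it must be C.
(r5,c2): row 5 has {A,B,C,E}; column 2 has {A,B,C,E}, so it must be D.

A D C B E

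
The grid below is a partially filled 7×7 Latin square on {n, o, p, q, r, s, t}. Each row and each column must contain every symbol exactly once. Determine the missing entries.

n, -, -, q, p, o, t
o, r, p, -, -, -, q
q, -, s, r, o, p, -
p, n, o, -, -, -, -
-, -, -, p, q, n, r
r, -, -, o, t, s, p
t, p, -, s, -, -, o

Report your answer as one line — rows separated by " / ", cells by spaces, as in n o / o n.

n s r q p o t / o r p n s t q / q t s r o p n / p n o t r q s / s o t p q n r / r q n o t s p / t p q s n r o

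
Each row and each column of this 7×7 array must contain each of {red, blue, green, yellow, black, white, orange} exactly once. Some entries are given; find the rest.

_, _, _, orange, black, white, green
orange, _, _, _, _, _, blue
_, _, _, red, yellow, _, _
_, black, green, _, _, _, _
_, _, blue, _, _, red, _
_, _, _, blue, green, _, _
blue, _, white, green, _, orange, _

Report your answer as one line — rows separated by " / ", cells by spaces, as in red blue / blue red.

At row 7, column 5: row 7 has {blue,green,white,orange}; column 5 has {green,yellow,black}; that leaves red.
At row 2, column 5: row 2 has {blue,orange}; column 5 has {red,green,yellow,black}; that leaves white.
At row 5, column 5: row 5 has {red,blue}; column 5 has {red,green,yellow,black,white}; that leaves orange.
At row 7, column 2: row 7 has {red,blue,green,white,orange}; column 2 has {black}; that leaves yellow.
At row 7, column 7: row 7 has {red,blue,green,yellow,white,orange}; column 7 has {blue,green}; that leaves black.
At row 4, column 5: row 4 has {green,black}; column 5 has {red,green,yellow,black,white,orange}; that leaves blue.
At row 4, column 6: row 4 has {blue,green,black}; column 6 has {red,white,orange}; that leaves yellow.
At row 6, column 6: row 6 has {blue,green}; column 6 has {red,yellow,white,orange}; that leaves black.
At row 2, column 6: row 2 has {blue,white,orange}; column 6 has {red,yellow,black,white,orange}; that leaves green.
At row 3, column 6: row 3 has {red,yellow}; column 6 has {red,green,yellow,black,white,orange}; that leaves blue.
At row 4, column 4: row 4 has {blue,green,yellow,black}; column 4 has {red,blue,green,orange}; that leaves white.
At row 2, column 2: row 2 has {blue,green,white,orange}; column 2 has {yellow,black}; that leaves red.
At row 4, column 1: row 4 has {blue,green,yellow,black,white}; column 1 has {blue,orange}; that leaves red.
At row 4, column 7: row 4 has {red,blue,green,yellow,black,white}; column 7 has {blue,green,black}; that leaves orange.
At row 1, column 1: row 1 has {green,black,white,orange}; column 1 has {red,blue,orange}; that leaves yellow.
At row 1, column 2: row 1 has {green,yellow,black,white,orange}; column 2 has {red,yellow,black}; that leaves blue.
At row 1, column 3: row 1 has {blue,green,yellow,black,white,orange}; column 3 has {blue,green,white}; that leaves red.
At row 3, column 7: row 3 has {red,blue,yellow}; column 7 has {blue,green,black,orange}; that leaves white.
At row 5, column 7: row 5 has {red,blue,orange}; column 7 has {blue,green,black,white,orange}; that leaves yellow.
At row 6, column 1: row 6 has {blue,green,black}; column 1 has {red,blue,yellow,orange}; that leaves white.
At row 6, column 2: row 6 has {blue,green,black,white}; column 2 has {red,blue,yellow,black}; that leaves orange.
At row 6, column 3: row 6 has {blue,green,black,white,orange}; column 3 has {red,blue,green,white}; that leaves yellow.
At row 6, column 7: row 6 has {blue,green,yellow,black,white,orange}; column 7 has {blue,green,yellow,black,white,orange}; that leaves red.
At row 2, column 3: row 2 has {red,blue,green,white,orange}; column 3 has {red,blue,green,yellow,white}; that leaves black.
At row 2, column 4: row 2 has {red,blue,green,black,white,orange}; column 4 has {red,blue,green,white,orange}; that leaves yellow.
At row 3, column 2: row 3 has {red,blue,yellow,white}; column 2 has {red,blue,yellow,black,orange}; that leaves green.
At row 3, column 3: row 3 has {red,blue,green,yellow,white}; column 3 has {red,blue,green,yellow,black,white}; that leaves orange.
At row 5, column 2: row 5 has {red,blue,yellow,orange}; column 2 has {red,blue,green,yellow,black,orange}; that leaves white.
At row 5, column 4: row 5 has {red,blue,yellow,white,orange}; column 4 has {red,blue,green,yellow,white,orange}; that leaves black.
At row 3, column 1: row 3 has {red,blue,green,yellow,white,orange}; column 1 has {red,blue,yellow,white,orange}; that leaves black.
At row 5, column 1: row 5 has {red,blue,yellow,black,white,orange}; column 1 has {red,blue,yellow,black,white,orange}; that leaves green.

yellow blue red orange black white green / orange red black yellow white green blue / black green orange red yellow blue white / red black green white blue yellow orange / green white blue black orange red yellow / white orange yellow blue green black red / blue yellow white green red orange black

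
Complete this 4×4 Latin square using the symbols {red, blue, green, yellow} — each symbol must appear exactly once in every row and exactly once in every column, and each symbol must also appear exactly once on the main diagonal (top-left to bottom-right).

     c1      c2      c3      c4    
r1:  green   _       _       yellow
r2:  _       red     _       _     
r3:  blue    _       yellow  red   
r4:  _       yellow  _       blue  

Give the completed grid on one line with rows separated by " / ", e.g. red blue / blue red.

row 1 has {green,yellow}; column 2 has {red,yellow} — only blue is left for (r1,c2).
row 1 has {blue,green,yellow}; column 3 has {yellow} — only red is left for (r1,c3).
row 2 has {red}; column 1 has {blue,green} — only yellow is left for (r2,c1).
row 2 has {red,yellow}; column 4 has {red,blue,yellow} — only green is left for (r2,c4).
row 3 has {red,blue,yellow}; column 2 has {red,blue,yellow} — only green is left for (r3,c2).
row 4 has {blue,yellow}; column 1 has {blue,green,yellow} — only red is left for (r4,c1).
row 4 has {red,blue,yellow}; column 3 has {red,yellow} — only green is left for (r4,c3).
row 2 has {red,green,yellow}; column 3 has {red,green,yellow} — only blue is left for (r2,c3).

green blue red yellow / yellow red blue green / blue green yellow red / red yellow green blue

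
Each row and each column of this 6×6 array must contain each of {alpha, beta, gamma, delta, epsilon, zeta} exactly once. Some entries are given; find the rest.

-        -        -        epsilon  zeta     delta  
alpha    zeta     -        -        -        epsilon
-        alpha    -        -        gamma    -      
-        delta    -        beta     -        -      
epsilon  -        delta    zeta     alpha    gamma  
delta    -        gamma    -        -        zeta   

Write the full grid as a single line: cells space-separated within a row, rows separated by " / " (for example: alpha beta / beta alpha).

(r2,c3): row 2 has {alpha,epsilon,zeta}; column 3 has {gamma,delta}, so it must be beta.
(r2,c5): row 2 has {alpha,beta,epsilon,zeta}; column 5 has {alpha,gamma,zeta}, so it must be delta.
(r3,c4): row 3 has {alpha,gamma}; column 4 has {beta,epsilon,zeta}, so it must be delta.
(r3,c6): row 3 has {alpha,gamma,delta}; column 6 has {gamma,delta,epsilon,zeta}, so it must be beta.
(r4,c5): row 4 has {beta,delta}; column 5 has {alpha,gamma,delta,zeta}, so it must be epsilon.
(r4,c6): row 4 has {beta,delta,epsilon}; column 6 has {beta,gamma,delta,epsilon,zeta}, so it must be alpha.
(r5,c2): row 5 has {alpha,gamma,delta,epsilon,zeta}; column 2 has {alpha,delta,zeta}, so it must be beta.
(r6,c2): row 6 has {gamma,delta,zeta}; column 2 has {alpha,beta,delta,zeta}, so it must be epsilon.
(r6,c4): row 6 has {gamma,delta,epsilon,zeta}; column 4 has {beta,delta,epsilon,zeta}, so it must be alpha.
(r6,c5): row 6 has {alpha,gamma,delta,epsilon,zeta}; column 5 has {alpha,gamma,delta,epsilon,zeta}, so it must be beta.
(r1,c2): row 1 has {delta,epsilon,zeta}; column 2 has {alpha,beta,delta,epsilon,zeta}, so it must be gamma.
(r1,c3): row 1 has {gamma,delta,epsilon,zeta}; column 3 has {beta,gamma,delta}, so it must be alpha.
(r2,c4): row 2 has {alpha,beta,delta,epsilon,zeta}; column 4 has {alpha,beta,delta,epsilon,zeta}, so it must be gamma.
(r3,c1): row 3 has {alpha,beta,gamma,delta}; column 1 has {alpha,delta,epsilon}, so it must be zeta.
(r3,c3): row 3 has {alpha,beta,gamma,delta,zeta}; column 3 has {alpha,beta,gamma,delta}, so it must be epsilon.
(r4,c1): row 4 has {alpha,beta,delta,epsilon}; column 1 has {alpha,delta,epsilon,zeta}, so it must be gamma.
(r4,c3): row 4 has {alpha,beta,gamma,delta,epsilon}; column 3 has {alpha,beta,gamma,delta,epsilon}, so it must be zeta.
(r1,c1): row 1 has {alpha,gamma,delta,epsilon,zeta}; column 1 has {alpha,gamma,delta,epsilon,zeta}, so it must be beta.

beta gamma alpha epsilon zeta delta / alpha zeta beta gamma delta epsilon / zeta alpha epsilon delta gamma beta / gamma delta zeta beta epsilon alpha / epsilon beta delta zeta alpha gamma / delta epsilon gamma alpha beta zeta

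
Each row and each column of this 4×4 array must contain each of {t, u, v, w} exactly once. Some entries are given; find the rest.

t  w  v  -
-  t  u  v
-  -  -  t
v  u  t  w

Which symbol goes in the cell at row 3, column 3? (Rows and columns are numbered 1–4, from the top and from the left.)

w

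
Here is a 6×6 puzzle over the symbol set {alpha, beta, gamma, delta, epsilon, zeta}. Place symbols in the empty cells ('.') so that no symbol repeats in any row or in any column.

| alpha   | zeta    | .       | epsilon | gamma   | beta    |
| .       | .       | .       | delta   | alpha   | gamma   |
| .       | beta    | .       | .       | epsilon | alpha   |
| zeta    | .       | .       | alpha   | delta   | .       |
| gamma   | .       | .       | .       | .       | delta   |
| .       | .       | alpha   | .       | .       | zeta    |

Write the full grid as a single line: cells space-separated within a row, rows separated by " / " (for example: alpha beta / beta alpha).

Cell (r1,c3): row 1 has {alpha,beta,gamma,epsilon,zeta}; column 3 has {alpha} → delta.
Cell (r2,c2): row 2 has {alpha,gamma,delta}; column 2 has {beta,zeta} → epsilon.
Cell (r3,c1): row 3 has {alpha,beta,epsilon}; column 1 has {alpha,gamma,zeta} → delta.
Cell (r4,c2): row 4 has {alpha,delta,zeta}; column 2 has {beta,epsilon,zeta} → gamma.
Cell (r4,c6): row 4 has {alpha,gamma,delta,zeta}; column 6 has {alpha,beta,gamma,delta,zeta} → epsilon.
Cell (r5,c2): row 5 has {gamma,delta}; column 2 has {beta,gamma,epsilon,zeta} → alpha.
Cell (r6,c2): row 6 has {alpha,zeta}; column 2 has {alpha,beta,gamma,epsilon,zeta} → delta.
Cell (r6,c5): row 6 has {alpha,delta,zeta}; column 5 has {alpha,gamma,delta,epsilon} → beta.
Cell (r2,c1): row 2 has {alpha,gamma,delta,epsilon}; column 1 has {alpha,gamma,delta,zeta} → beta.
Cell (r2,c3): row 2 has {alpha,beta,gamma,delta,epsilon}; column 3 has {alpha,delta} → zeta.
Cell (r3,c3): row 3 has {alpha,beta,delta,epsilon}; column 3 has {alpha,delta,zeta} → gamma.
Cell (r3,c4): row 3 has {alpha,beta,gamma,delta,epsilon}; column 4 has {alpha,delta,epsilon} → zeta.
Cell (r4,c3): row 4 has {alpha,gamma,delta,epsilon,zeta}; column 3 has {alpha,gamma,delta,zeta} → beta.
Cell (r5,c3): row 5 has {alpha,gamma,delta}; column 3 has {alpha,beta,gamma,delta,zeta} → epsilon.
Cell (r5,c4): row 5 has {alpha,gamma,delta,epsilon}; column 4 has {alpha,delta,epsilon,zeta} → beta.
Cell (r5,c5): row 5 has {alpha,beta,gamma,delta,epsilon}; column 5 has {alpha,beta,gamma,delta,epsilon} → zeta.
Cell (r6,c1): row 6 has {alpha,beta,delta,zeta}; column 1 has {alpha,beta,gamma,delta,zeta} → epsilon.
Cell (r6,c4): row 6 has {alpha,beta,delta,epsilon,zeta}; column 4 has {alpha,beta,delta,epsilon,zeta} → gamma.

alpha zeta delta epsilon gamma beta / beta epsilon zeta delta alpha gamma / delta beta gamma zeta epsilon alpha / zeta gamma beta alpha delta epsilon / gamma alpha epsilon beta zeta delta / epsilon delta alpha gamma beta zeta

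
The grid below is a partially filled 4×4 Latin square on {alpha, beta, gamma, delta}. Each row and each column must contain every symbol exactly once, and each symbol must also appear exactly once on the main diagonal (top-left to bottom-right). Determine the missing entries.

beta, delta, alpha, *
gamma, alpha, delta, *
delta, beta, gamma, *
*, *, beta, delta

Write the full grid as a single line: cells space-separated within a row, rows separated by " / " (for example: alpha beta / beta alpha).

beta delta alpha gamma / gamma alpha delta beta / delta beta gamma alpha / alpha gamma beta delta

row 1 has {alpha,beta,delta}; column 4 has {delta} — only gamma is left for (r1,c4).
row 2 has {alpha,gamma,delta}; column 4 has {gamma,delta} — only beta is left for (r2,c4).
row 3 has {beta,gamma,delta}; column 4 has {beta,gamma,delta} — only alpha is left for (r3,c4).
row 4 has {beta,delta}; column 1 has {beta,gamma,delta} — only alpha is left for (r4,c1).
row 4 has {alpha,beta,delta}; column 2 has {alpha,beta,delta} — only gamma is left for (r4,c2).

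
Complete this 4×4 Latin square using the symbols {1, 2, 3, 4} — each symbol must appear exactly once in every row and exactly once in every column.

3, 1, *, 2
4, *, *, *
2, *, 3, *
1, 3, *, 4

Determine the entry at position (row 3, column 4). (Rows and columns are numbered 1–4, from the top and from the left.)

1

(r1,c3) = 4
(r2,c2) = 2
(r2,c3) = 1
(r2,c4) = 3
(r3,c2) = 4
(r3,c4) = 1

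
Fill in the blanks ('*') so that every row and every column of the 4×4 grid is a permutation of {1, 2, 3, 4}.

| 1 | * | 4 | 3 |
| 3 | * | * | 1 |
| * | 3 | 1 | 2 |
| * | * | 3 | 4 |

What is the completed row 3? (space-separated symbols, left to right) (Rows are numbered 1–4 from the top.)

4 3 1 2

At row 1, column 2: row 1 has {1,3,4}; column 2 has {3}; that leaves 2.
At row 2, column 2: row 2 has {1,3}; column 2 has {2,3}; that leaves 4.
At row 2, column 3: row 2 has {1,3,4}; column 3 has {1,3,4}; that leaves 2.
At row 3, column 1: row 3 has {1,2,3}; column 1 has {1,3}; that leaves 4.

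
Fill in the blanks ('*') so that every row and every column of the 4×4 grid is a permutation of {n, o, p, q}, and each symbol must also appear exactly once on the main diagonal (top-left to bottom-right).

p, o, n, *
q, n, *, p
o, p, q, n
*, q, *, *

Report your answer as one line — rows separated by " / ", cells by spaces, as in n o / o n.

p o n q / q n o p / o p q n / n q p o

row 1 has {n,o,p}; column 4 has {n,p} — only q is left for (r1,c4).
row 2 has {n,p,q}; column 3 has {n,q} — only o is left for (r2,c3).
row 4 has {q}; column 1 has {o,p,q} — only n is left for (r4,c1).
row 4 has {n,q}; column 3 has {n,o,q} — only p is left for (r4,c3).
row 4 has {n,p,q}; column 4 has {n,p,q}; the diagonal has {n,p,q} — only o is left for (r4,c4).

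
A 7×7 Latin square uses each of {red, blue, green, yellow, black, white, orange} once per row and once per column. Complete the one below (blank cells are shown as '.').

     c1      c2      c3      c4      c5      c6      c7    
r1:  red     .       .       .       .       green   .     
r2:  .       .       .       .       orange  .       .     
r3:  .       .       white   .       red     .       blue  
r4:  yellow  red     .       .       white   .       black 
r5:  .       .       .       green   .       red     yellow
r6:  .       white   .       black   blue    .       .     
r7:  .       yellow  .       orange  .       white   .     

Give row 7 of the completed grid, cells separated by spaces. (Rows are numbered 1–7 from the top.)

Cell (r3,c4): row 3 has {red,blue,white}; column 4 has {green,black,orange} → yellow.
Cell (r4,c4): row 4 has {red,yellow,black,white}; column 4 has {green,yellow,black,orange} → blue.
Cell (r4,c6): row 4 has {red,blue,yellow,black,white}; column 6 has {red,green,white} → orange.
Cell (r5,c5): row 5 has {red,green,yellow}; column 5 has {red,blue,white,orange} → black.
Cell (r6,c6): row 6 has {blue,black,white}; column 6 has {red,green,white,orange} → yellow.
Cell (r7,c5): row 7 has {yellow,white,orange}; column 5 has {red,blue,black,white,orange} → green.
Cell (r7,c7): row 7 has {green,yellow,white,orange}; column 7 has {blue,yellow,black} → red.
Cell (r1,c4): row 1 has {red,green}; column 4 has {blue,green,yellow,black,orange} → white.
Cell (r1,c5): row 1 has {red,green,white}; column 5 has {red,blue,green,black,white,orange} → yellow.
Cell (r1,c7): row 1 has {red,green,yellow,white}; column 7 has {red,blue,yellow,black} → orange.
Cell (r2,c4): row 2 has {orange}; column 4 has {blue,green,yellow,black,white,orange} → red.
Cell (r3,c6): row 3 has {red,blue,yellow,white}; column 6 has {red,green,yellow,white,orange} → black.
Cell (r4,c3): row 4 has {red,blue,yellow,black,white,orange}; column 3 has {white} → green.
Cell (r6,c7): row 6 has {blue,yellow,black,white}; column 7 has {red,blue,yellow,black,orange} → green.
Cell (r2,c6): row 2 has {red,orange}; column 6 has {red,green,yellow,black,white,orange} → blue.
Cell (r2,c7): row 2 has {red,blue,orange}; column 7 has {red,blue,green,yellow,black,orange} → white.
Cell (r6,c1): row 6 has {blue,green,yellow,black,white}; column 1 has {red,yellow} → orange.
Cell (r6,c3): row 6 has {blue,green,yellow,black,white,orange}; column 3 has {green,white} → red.
Cell (r3,c1): row 3 has {red,blue,yellow,black,white}; column 1 has {red,yellow,orange} → green.
Cell (r3,c2): row 3 has {red,blue,green,yellow,black,white}; column 2 has {red,yellow,white} → orange.
Cell (r5,c2): row 5 has {red,green,yellow,black}; column 2 has {red,yellow,white,orange} → blue.
Cell (r5,c3): row 5 has {red,blue,green,yellow,black}; column 3 has {red,green,white} → orange.
Cell (r1,c2): row 1 has {red,green,yellow,white,orange}; column 2 has {red,blue,yellow,white,orange} → black.
Cell (r1,c3): row 1 has {red,green,yellow,black,white,orange}; column 3 has {red,green,white,orange} → blue.
Cell (r2,c1): row 2 has {red,blue,white,orange}; column 1 has {red,green,yellow,orange} → black.
Cell (r2,c2): row 2 has {red,blue,black,white,orange}; column 2 has {red,blue,yellow,black,white,orange} → green.
Cell (r2,c3): row 2 has {red,blue,green,black,white,orange}; column 3 has {red,blue,green,white,orange} → yellow.
Cell (r5,c1): row 5 has {red,blue,green,yellow,black,orange}; column 1 has {red,green,yellow,black,orange} → white.
Cell (r7,c1): row 7 has {red,green,yellow,white,orange}; column 1 has {red,green,yellow,black,white,orange} → blue.
Cell (r7,c3): row 7 has {red,blue,green,yellow,white,orange}; column 3 has {red,blue,green,yellow,white,orange} → black.

blue yellow black orange green white red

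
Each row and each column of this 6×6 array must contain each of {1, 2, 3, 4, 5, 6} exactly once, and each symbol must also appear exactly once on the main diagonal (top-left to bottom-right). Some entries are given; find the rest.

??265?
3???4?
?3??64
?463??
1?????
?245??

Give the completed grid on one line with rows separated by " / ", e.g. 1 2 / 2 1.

Cell (r1,c1): row 1 has {2,5,6}; column 1 has {1,3}; the diagonal has {3} → 4.
Cell (r1,c2): row 1 has {2,4,5,6}; column 2 has {2,3,4} → 1.
Cell (r1,c6): row 1 has {1,2,4,5,6}; column 6 has {4} → 3.
Cell (r5,c5): row 5 has {1}; column 5 has {4,5,6}; the diagonal has {3,4} → 2.
Cell (r6,c1): row 6 has {2,4,5}; column 1 has {1,3,4} → 6.
Cell (r6,c6): row 6 has {2,4,5,6}; column 6 has {3,4}; the diagonal has {2,3,4} → 1.
Cell (r3,c3): row 3 has {3,4,6}; column 3 has {2,4,6}; the diagonal has {1,2,3,4} → 5.
Cell (r4,c5): row 4 has {3,4,6}; column 5 has {2,4,5,6} → 1.
Cell (r5,c3): row 5 has {1,2}; column 3 has {2,4,5,6} → 3.
Cell (r5,c4): row 5 has {1,2,3}; column 4 has {3,5,6} → 4.
Cell (r6,c5): row 6 has {1,2,4,5,6}; column 5 has {1,2,4,5,6} → 3.
Cell (r2,c2): row 2 has {3,4}; column 2 has {1,2,3,4}; the diagonal has {1,2,3,4,5} → 6.
Cell (r2,c3): row 2 has {3,4,6}; column 3 has {2,3,4,5,6} → 1.
Cell (r2,c4): row 2 has {1,3,4,6}; column 4 has {3,4,5,6} → 2.
Cell (r2,c6): row 2 has {1,2,3,4,6}; column 6 has {1,3,4} → 5.
Cell (r3,c1): row 3 has {3,4,5,6}; column 1 has {1,3,4,6} → 2.
Cell (r3,c4): row 3 has {2,3,4,5,6}; column 4 has {2,3,4,5,6} → 1.
Cell (r4,c1): row 4 has {1,3,4,6}; column 1 has {1,2,3,4,6} → 5.
Cell (r4,c6): row 4 has {1,3,4,5,6}; column 6 has {1,3,4,5} → 2.
Cell (r5,c2): row 5 has {1,2,3,4}; column 2 has {1,2,3,4,6} → 5.
Cell (r5,c6): row 5 has {1,2,3,4,5}; column 6 has {1,2,3,4,5} → 6.

4 1 2 6 5 3 / 3 6 1 2 4 5 / 2 3 5 1 6 4 / 5 4 6 3 1 2 / 1 5 3 4 2 6 / 6 2 4 5 3 1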